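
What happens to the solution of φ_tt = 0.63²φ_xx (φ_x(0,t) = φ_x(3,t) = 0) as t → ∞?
φ oscillates about a mean that drifts linearly in t (generically unbounded; no decay). There is no damping, so the nonconstant modes persist as standing waves (energy conserved, no decay). But with Neumann conditions at both ends the constant mode has eigenvalue 0: the spatial mean M(t) of φ satisfies M'' = 0, so M(t) = M(0) + M'(0)·t. Unless the initial velocity has zero mean (∫φ_t(x,0)dx = 0), the solution grows linearly in t (unbounded, though not exponentially); if it does have zero mean, the solution stays bounded and simply oscillates.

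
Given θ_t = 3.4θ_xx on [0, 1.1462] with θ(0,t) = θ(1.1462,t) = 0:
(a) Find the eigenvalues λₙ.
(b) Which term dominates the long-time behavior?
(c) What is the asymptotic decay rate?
Eigenvalues: λₙ = 3.4n²π²/1.1462².
First three modes:
  n=1: λ₁ = 3.4π²/1.1462² ≈ 25.542
  n=2: λ₂ = 13.6π²/1.1462² ≈ 102.169 (4× faster decay)
  n=3: λ₃ = 30.6π²/1.1462² ≈ 229.88 (9× faster decay)
As t → ∞, higher modes decay exponentially faster. The n=1 mode dominates: θ ~ c₁ sin(πx/1.1462) e^{-λ₁t}.
Decay rate: λ₁ = 3.4π²/1.1462² ≈ 25.542.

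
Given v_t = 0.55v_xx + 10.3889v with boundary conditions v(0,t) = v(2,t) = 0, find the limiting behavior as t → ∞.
v grows unboundedly. Reaction dominates diffusion (r=10.3889 > κπ²/L²≈1.36); solution grows exponentially.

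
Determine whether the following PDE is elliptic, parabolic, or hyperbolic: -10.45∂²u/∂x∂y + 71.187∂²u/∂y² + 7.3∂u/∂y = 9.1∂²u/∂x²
Rewriting in standard form: -9.1∂²u/∂x² - 10.45∂²u/∂x∂y + 71.187∂²u/∂y² + 7.3∂u/∂y = 0. Coefficients: A = -9.1, B = -10.45, C = 71.187. B² - 4AC = 2700.4093, which is positive, so the equation is hyperbolic.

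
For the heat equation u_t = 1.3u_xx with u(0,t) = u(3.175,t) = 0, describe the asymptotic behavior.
u → 0. Heat diffuses out through both boundaries.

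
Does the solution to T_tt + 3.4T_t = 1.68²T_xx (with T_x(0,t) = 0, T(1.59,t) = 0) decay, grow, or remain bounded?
T → 0. Damping (γ=3.4) dissipates energy; oscillations decay exponentially.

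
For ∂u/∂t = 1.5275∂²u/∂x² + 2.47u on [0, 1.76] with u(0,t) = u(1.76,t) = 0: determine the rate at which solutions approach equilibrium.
Eigenvalues: λₙ = 1.5275n²π²/1.76² - 2.47.
First three modes:
  n=1: λ₁ = 1.5275π²/1.76² - 2.47 ≈ 2.397
  n=2: λ₂ = 6.11π²/1.76² - 2.47 ≈ 16.998
  n=3: λ₃ = 13.7475π²/1.76² - 2.47 ≈ 41.332
Since 1.5275π²/1.76² ≈ 4.867 > 2.47, all λₙ > 0.
The n=1 mode decays slowest → dominates as t → ∞.
Asymptotic: u ~ c₁ sin(πx/1.76) e^{-λ₁t} with decay rate λ₁ ≈ 2.397.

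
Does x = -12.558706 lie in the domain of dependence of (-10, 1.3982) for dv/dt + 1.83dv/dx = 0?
Yes. The characteristic through (-10, 1.3982) passes through x = -12.558706.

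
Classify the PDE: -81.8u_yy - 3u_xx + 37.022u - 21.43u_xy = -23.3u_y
Rewriting in standard form: -3u_xx - 21.43u_xy - 81.8u_yy + 23.3u_y + 37.022u = 0. A = -3, B = -21.43, C = -81.8. Discriminant B² - 4AC = -522.3551. Since -522.3551 < 0, elliptic.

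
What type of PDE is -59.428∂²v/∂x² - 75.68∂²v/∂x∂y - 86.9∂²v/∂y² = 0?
With A = -59.428, B = -75.68, C = -86.9, the discriminant is -14929.7104. This is an elliptic PDE.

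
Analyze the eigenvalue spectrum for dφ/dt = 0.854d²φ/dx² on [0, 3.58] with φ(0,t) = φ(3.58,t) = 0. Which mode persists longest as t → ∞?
Eigenvalues: λₙ = 0.854n²π²/3.58².
First three modes:
  n=1: λ₁ = 0.854π²/3.58² ≈ 0.658
  n=2: λ₂ = 3.416π²/3.58² ≈ 2.631 (4× faster decay)
  n=3: λ₃ = 7.686π²/3.58² ≈ 5.919 (9× faster decay)
As t → ∞, higher modes decay exponentially faster. The n=1 mode dominates: φ ~ c₁ sin(πx/3.58) e^{-λ₁t}.
Decay rate: λ₁ = 0.854π²/3.58² ≈ 0.658.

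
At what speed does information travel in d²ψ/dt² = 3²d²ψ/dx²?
Speed = 3. Information travels along characteristics x = x₀ ± 3t.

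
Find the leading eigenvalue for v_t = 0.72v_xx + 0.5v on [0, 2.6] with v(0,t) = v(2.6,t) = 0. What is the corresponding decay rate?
Eigenvalues: λₙ = 0.72n²π²/2.6² - 0.5.
First three modes:
  n=1: λ₁ = 0.72π²/2.6² - 0.5 ≈ 0.551
  n=2: λ₂ = 2.88π²/2.6² - 0.5 ≈ 3.705
  n=3: λ₃ = 6.48π²/2.6² - 0.5 ≈ 8.961
Since 0.72π²/2.6² ≈ 1.051 > 0.5, all λₙ > 0.
The n=1 mode decays slowest → dominates as t → ∞.
Asymptotic: v ~ c₁ sin(πx/2.6) e^{-λ₁t} with decay rate λ₁ ≈ 0.551.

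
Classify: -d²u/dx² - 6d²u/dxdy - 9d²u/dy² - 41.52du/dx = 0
Parabolic (discriminant = 0).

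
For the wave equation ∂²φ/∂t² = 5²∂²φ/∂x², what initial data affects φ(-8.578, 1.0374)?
Domain of dependence: [-13.765, -3.391]. Signals travel at speed 5, so data within |x - -8.578| ≤ 5·1.0374 = 5.187 can reach the point.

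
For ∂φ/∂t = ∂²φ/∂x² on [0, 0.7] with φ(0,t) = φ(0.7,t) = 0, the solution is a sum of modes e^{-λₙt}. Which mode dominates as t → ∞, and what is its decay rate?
Eigenvalues: λₙ = n²π²/0.7².
First three modes:
  n=1: λ₁ = π²/0.7² ≈ 20.142
  n=2: λ₂ = 4π²/0.7² ≈ 80.568 (4× faster decay)
  n=3: λ₃ = 9π²/0.7² ≈ 181.278 (9× faster decay)
As t → ∞, higher modes decay exponentially faster. The n=1 mode dominates: φ ~ c₁ sin(πx/0.7) e^{-λ₁t}.
Decay rate: λ₁ = π²/0.7² ≈ 20.142.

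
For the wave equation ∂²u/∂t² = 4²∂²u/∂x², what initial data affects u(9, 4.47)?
Domain of dependence: [-8.88, 26.88]. Signals travel at speed 4, so data within |x - 9| ≤ 4·4.47 = 17.88 can reach the point.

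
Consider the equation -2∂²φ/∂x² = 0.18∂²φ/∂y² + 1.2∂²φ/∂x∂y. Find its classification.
Rewriting in standard form: -2∂²φ/∂x² - 1.2∂²φ/∂x∂y - 0.18∂²φ/∂y² = 0. Parabolic. (A = -2, B = -1.2, C = -0.18 gives B² - 4AC = 0.)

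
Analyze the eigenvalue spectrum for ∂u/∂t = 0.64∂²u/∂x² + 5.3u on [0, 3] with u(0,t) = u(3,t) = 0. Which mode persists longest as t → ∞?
Eigenvalues: λₙ = 0.64n²π²/3² - 5.3.
First three modes:
  n=1: λ₁ = 0.64π²/3² - 5.3 ≈ -4.598
  n=2: λ₂ = 2.56π²/3² - 5.3 ≈ -2.493
  n=3: λ₃ = 5.76π²/3² - 5.3 ≈ 1.017
Since 0.64π²/3² ≈ 0.702 < 5.3, λ₁ < 0.
The n=1 mode grows fastest (−λₙ is largest for n=1) → dominates.
Asymptotic: u ~ c₁ sin(πx/3) e^{4.598t} (exponential growth at rate −λ₁ ≈ 4.598).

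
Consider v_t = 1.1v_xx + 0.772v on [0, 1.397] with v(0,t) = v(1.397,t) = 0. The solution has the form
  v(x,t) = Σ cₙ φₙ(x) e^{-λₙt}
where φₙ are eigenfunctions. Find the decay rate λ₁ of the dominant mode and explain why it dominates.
Eigenvalues: λₙ = 1.1n²π²/1.397² - 0.772.
First three modes:
  n=1: λ₁ = 1.1π²/1.397² - 0.772 ≈ 4.791
  n=2: λ₂ = 4.4π²/1.397² - 0.772 ≈ 21.48
  n=3: λ₃ = 9.9π²/1.397² - 0.772 ≈ 49.294
Since 1.1π²/1.397² ≈ 5.563 > 0.772, all λₙ > 0.
The n=1 mode decays slowest → dominates as t → ∞.
Asymptotic: v ~ c₁ sin(πx/1.397) e^{-λ₁t} with decay rate λ₁ ≈ 4.791.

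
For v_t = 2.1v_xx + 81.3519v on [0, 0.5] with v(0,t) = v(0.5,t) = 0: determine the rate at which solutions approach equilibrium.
Eigenvalues: λₙ = 2.1n²π²/0.5² - 81.3519.
First three modes:
  n=1: λ₁ = 2.1π²/0.5² - 81.3519 ≈ 1.553
  n=2: λ₂ = 8.4π²/0.5² - 81.3519 ≈ 250.267
  n=3: λ₃ = 18.9π²/0.5² - 81.3519 ≈ 664.79
Since 2.1π²/0.5² ≈ 82.905 > 81.3519, all λₙ > 0.
The n=1 mode decays slowest → dominates as t → ∞.
Asymptotic: v ~ c₁ sin(πx/0.5) e^{-λ₁t} with decay rate λ₁ ≈ 1.553.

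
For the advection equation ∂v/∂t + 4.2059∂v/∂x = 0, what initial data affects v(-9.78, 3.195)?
A single point: x = -23.2178505. The characteristic through (-9.78, 3.195) is x - 4.2059t = const, so x = -9.78 - 4.2059·3.195 = -23.2178505.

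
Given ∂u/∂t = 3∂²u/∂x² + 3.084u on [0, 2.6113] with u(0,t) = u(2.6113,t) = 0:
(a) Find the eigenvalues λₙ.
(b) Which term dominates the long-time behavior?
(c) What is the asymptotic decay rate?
Eigenvalues: λₙ = 3n²π²/2.6113² - 3.084.
First three modes:
  n=1: λ₁ = 3π²/2.6113² - 3.084 ≈ 1.258
  n=2: λ₂ = 12π²/2.6113² - 3.084 ≈ 14.285
  n=3: λ₃ = 27π²/2.6113² - 3.084 ≈ 35.996
Since 3π²/2.6113² ≈ 4.342 > 3.084, all λₙ > 0.
The n=1 mode decays slowest → dominates as t → ∞.
Asymptotic: u ~ c₁ sin(πx/2.6113) e^{-λ₁t} with decay rate λ₁ ≈ 1.258.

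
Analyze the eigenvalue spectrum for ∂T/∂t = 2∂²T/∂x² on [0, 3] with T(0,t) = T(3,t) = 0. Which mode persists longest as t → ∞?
Eigenvalues: λₙ = 2n²π²/3².
First three modes:
  n=1: λ₁ = 2π²/3² ≈ 2.193
  n=2: λ₂ = 8π²/3² ≈ 8.773 (4× faster decay)
  n=3: λ₃ = 18π²/3² ≈ 19.739 (9× faster decay)
As t → ∞, higher modes decay exponentially faster. The n=1 mode dominates: T ~ c₁ sin(πx/3) e^{-λ₁t}.
Decay rate: λ₁ = 2π²/3² ≈ 2.193.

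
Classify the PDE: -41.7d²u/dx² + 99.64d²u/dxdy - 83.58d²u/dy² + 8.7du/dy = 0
A = -41.7, B = 99.64, C = -83.58. Discriminant B² - 4AC = -4013.0144. Since -4013.0144 < 0, elliptic.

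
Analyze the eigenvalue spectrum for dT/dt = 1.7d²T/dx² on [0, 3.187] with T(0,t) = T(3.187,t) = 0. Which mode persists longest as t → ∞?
Eigenvalues: λₙ = 1.7n²π²/3.187².
First three modes:
  n=1: λ₁ = 1.7π²/3.187² ≈ 1.652
  n=2: λ₂ = 6.8π²/3.187² ≈ 6.608 (4× faster decay)
  n=3: λ₃ = 15.3π²/3.187² ≈ 14.867 (9× faster decay)
As t → ∞, higher modes decay exponentially faster. The n=1 mode dominates: T ~ c₁ sin(πx/3.187) e^{-λ₁t}.
Decay rate: λ₁ = 1.7π²/3.187² ≈ 1.652.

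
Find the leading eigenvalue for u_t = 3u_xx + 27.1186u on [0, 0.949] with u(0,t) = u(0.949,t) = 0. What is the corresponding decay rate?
Eigenvalues: λₙ = 3n²π²/0.949² - 27.1186.
First three modes:
  n=1: λ₁ = 3π²/0.949² - 27.1186 ≈ 5.758
  n=2: λ₂ = 12π²/0.949² - 27.1186 ≈ 104.388
  n=3: λ₃ = 27π²/0.949² - 27.1186 ≈ 268.772
Since 3π²/0.949² ≈ 32.877 > 27.1186, all λₙ > 0.
The n=1 mode decays slowest → dominates as t → ∞.
Asymptotic: u ~ c₁ sin(πx/0.949) e^{-λ₁t} with decay rate λ₁ ≈ 5.758.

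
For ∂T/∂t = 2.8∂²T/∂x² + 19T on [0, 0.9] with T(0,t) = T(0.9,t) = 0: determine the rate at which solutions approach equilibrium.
Eigenvalues: λₙ = 2.8n²π²/0.9² - 19.
First three modes:
  n=1: λ₁ = 2.8π²/0.9² - 19 ≈ 15.117
  n=2: λ₂ = 11.2π²/0.9² - 19 ≈ 117.469
  n=3: λ₃ = 25.2π²/0.9² - 19 ≈ 288.054
Since 2.8π²/0.9² ≈ 34.117 > 19, all λₙ > 0.
The n=1 mode decays slowest → dominates as t → ∞.
Asymptotic: T ~ c₁ sin(πx/0.9) e^{-λ₁t} with decay rate λ₁ ≈ 15.117.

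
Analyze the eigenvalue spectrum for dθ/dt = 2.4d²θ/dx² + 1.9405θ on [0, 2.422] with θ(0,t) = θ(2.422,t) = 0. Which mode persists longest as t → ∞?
Eigenvalues: λₙ = 2.4n²π²/2.422² - 1.9405.
First three modes:
  n=1: λ₁ = 2.4π²/2.422² - 1.9405 ≈ 2.097
  n=2: λ₂ = 9.6π²/2.422² - 1.9405 ≈ 14.211
  n=3: λ₃ = 21.6π²/2.422² - 1.9405 ≈ 34.401
Since 2.4π²/2.422² ≈ 4.038 > 1.9405, all λₙ > 0.
The n=1 mode decays slowest → dominates as t → ∞.
Asymptotic: θ ~ c₁ sin(πx/2.422) e^{-λ₁t} with decay rate λ₁ ≈ 2.097.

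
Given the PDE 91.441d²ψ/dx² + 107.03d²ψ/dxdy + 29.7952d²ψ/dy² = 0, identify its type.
The second-order coefficients are A = 91.441, B = 107.03, C = 29.7952. Since B² - 4AC = 557.4093672 > 0, this is a hyperbolic PDE.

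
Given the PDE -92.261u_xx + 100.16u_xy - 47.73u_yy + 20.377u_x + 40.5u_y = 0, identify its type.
The second-order coefficients are A = -92.261, B = 100.16, C = -47.73. Since B² - 4AC = -7582.44452 < 0, this is an elliptic PDE.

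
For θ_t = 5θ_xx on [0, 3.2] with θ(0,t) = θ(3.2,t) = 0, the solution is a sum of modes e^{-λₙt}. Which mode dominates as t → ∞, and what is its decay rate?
Eigenvalues: λₙ = 5n²π²/3.2².
First three modes:
  n=1: λ₁ = 5π²/3.2² ≈ 4.819
  n=2: λ₂ = 20π²/3.2² ≈ 19.277 (4× faster decay)
  n=3: λ₃ = 45π²/3.2² ≈ 43.372 (9× faster decay)
As t → ∞, higher modes decay exponentially faster. The n=1 mode dominates: θ ~ c₁ sin(πx/3.2) e^{-λ₁t}.
Decay rate: λ₁ = 5π²/3.2² ≈ 4.819.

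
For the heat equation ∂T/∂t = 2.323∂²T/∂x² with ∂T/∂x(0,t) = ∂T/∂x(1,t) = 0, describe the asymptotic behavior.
T → constant (steady state). Heat is conserved (no flux at boundaries); solution approaches the spatial average.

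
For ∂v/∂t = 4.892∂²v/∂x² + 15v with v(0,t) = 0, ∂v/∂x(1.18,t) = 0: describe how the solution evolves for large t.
v grows unboundedly. Reaction dominates diffusion (r=15 > κπ²/(4L²)≈8.67); solution grows exponentially.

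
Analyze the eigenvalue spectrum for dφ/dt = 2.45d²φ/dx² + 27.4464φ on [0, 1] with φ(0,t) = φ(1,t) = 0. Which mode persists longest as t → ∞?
Eigenvalues: λₙ = 2.45n²π²/1² - 27.4464.
First three modes:
  n=1: λ₁ = 2.45π² - 27.4464 ≈ -3.266
  n=2: λ₂ = 9.8π² - 27.4464 ≈ 69.276
  n=3: λ₃ = 22.05π² - 27.4464 ≈ 190.178
Since 2.45π² ≈ 24.181 < 27.4464, λ₁ < 0.
The n=1 mode grows fastest (−λₙ is largest for n=1) → dominates.
Asymptotic: φ ~ c₁ sin(πx/1) e^{3.266t} (exponential growth at rate −λ₁ ≈ 3.266).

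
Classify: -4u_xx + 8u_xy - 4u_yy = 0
Parabolic (discriminant = 0).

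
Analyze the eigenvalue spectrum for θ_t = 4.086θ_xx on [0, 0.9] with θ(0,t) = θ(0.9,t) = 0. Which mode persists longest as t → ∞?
Eigenvalues: λₙ = 4.086n²π²/0.9².
First three modes:
  n=1: λ₁ = 4.086π²/0.9² ≈ 49.787
  n=2: λ₂ = 16.344π²/0.9² ≈ 199.147 (4× faster decay)
  n=3: λ₃ = 36.774π²/0.9² ≈ 448.08 (9× faster decay)
As t → ∞, higher modes decay exponentially faster. The n=1 mode dominates: θ ~ c₁ sin(πx/0.9) e^{-λ₁t}.
Decay rate: λ₁ = 4.086π²/0.9² ≈ 49.787.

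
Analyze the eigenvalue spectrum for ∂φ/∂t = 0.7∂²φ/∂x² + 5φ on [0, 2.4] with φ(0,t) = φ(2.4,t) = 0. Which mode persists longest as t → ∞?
Eigenvalues: λₙ = 0.7n²π²/2.4² - 5.
First three modes:
  n=1: λ₁ = 0.7π²/2.4² - 5 ≈ -3.801
  n=2: λ₂ = 2.8π²/2.4² - 5 ≈ -0.202
  n=3: λ₃ = 6.3π²/2.4² - 5 ≈ 5.795
Since 0.7π²/2.4² ≈ 1.199 < 5, λ₁ < 0.
The n=1 mode grows fastest (−λₙ is largest for n=1) → dominates.
Asymptotic: φ ~ c₁ sin(πx/2.4) e^{3.801t} (exponential growth at rate −λ₁ ≈ 3.801).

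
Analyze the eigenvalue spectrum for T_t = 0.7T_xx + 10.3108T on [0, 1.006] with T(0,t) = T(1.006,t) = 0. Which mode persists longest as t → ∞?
Eigenvalues: λₙ = 0.7n²π²/1.006² - 10.3108.
First three modes:
  n=1: λ₁ = 0.7π²/1.006² - 10.3108 ≈ -3.484
  n=2: λ₂ = 2.8π²/1.006² - 10.3108 ≈ 16.995
  n=3: λ₃ = 6.3π²/1.006² - 10.3108 ≈ 51.128
Since 0.7π²/1.006² ≈ 6.827 < 10.3108, λ₁ < 0.
The n=1 mode grows fastest (−λₙ is largest for n=1) → dominates.
Asymptotic: T ~ c₁ sin(πx/1.006) e^{3.484t} (exponential growth at rate −λ₁ ≈ 3.484).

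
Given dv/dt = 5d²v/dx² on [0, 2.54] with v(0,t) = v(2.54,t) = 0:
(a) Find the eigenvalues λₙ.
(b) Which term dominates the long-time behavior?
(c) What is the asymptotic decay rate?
Eigenvalues: λₙ = 5n²π²/2.54².
First three modes:
  n=1: λ₁ = 5π²/2.54² ≈ 7.649
  n=2: λ₂ = 20π²/2.54² ≈ 30.596 (4× faster decay)
  n=3: λ₃ = 45π²/2.54² ≈ 68.841 (9× faster decay)
As t → ∞, higher modes decay exponentially faster. The n=1 mode dominates: v ~ c₁ sin(πx/2.54) e^{-λ₁t}.
Decay rate: λ₁ = 5π²/2.54² ≈ 7.649.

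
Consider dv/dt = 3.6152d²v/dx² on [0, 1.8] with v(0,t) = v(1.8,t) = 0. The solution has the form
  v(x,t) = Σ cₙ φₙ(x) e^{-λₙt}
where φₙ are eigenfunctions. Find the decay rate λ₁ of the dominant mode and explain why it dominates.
Eigenvalues: λₙ = 3.6152n²π²/1.8².
First three modes:
  n=1: λ₁ = 3.6152π²/1.8² ≈ 11.013
  n=2: λ₂ = 14.4608π²/1.8² ≈ 44.05 (4× faster decay)
  n=3: λ₃ = 32.5368π²/1.8² ≈ 99.113 (9× faster decay)
As t → ∞, higher modes decay exponentially faster. The n=1 mode dominates: v ~ c₁ sin(πx/1.8) e^{-λ₁t}.
Decay rate: λ₁ = 3.6152π²/1.8² ≈ 11.013.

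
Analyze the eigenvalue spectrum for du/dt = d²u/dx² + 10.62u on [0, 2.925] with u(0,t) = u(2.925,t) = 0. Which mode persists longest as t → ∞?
Eigenvalues: λₙ = n²π²/2.925² - 10.62.
First three modes:
  n=1: λ₁ = π²/2.925² - 10.62 ≈ -9.466
  n=2: λ₂ = 4π²/2.925² - 10.62 ≈ -6.006
  n=3: λ₃ = 9π²/2.925² - 10.62 ≈ -0.238
Since π²/2.925² ≈ 1.154 < 10.62, λ₁ < 0.
The n=1 mode grows fastest (−λₙ is largest for n=1) → dominates.
Asymptotic: u ~ c₁ sin(πx/2.925) e^{9.466t} (exponential growth at rate −λ₁ ≈ 9.466).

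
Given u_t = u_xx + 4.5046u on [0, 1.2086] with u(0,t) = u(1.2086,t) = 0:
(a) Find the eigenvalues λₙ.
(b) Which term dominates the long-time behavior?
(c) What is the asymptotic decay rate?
Eigenvalues: λₙ = n²π²/1.2086² - 4.5046.
First three modes:
  n=1: λ₁ = π²/1.2086² - 4.5046 ≈ 2.252
  n=2: λ₂ = 4π²/1.2086² - 4.5046 ≈ 22.522
  n=3: λ₃ = 9π²/1.2086² - 4.5046 ≈ 56.306
Since π²/1.2086² ≈ 6.757 > 4.5046, all λₙ > 0.
The n=1 mode decays slowest → dominates as t → ∞.
Asymptotic: u ~ c₁ sin(πx/1.2086) e^{-λ₁t} with decay rate λ₁ ≈ 2.252.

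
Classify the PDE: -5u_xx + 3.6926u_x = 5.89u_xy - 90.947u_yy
Rewriting in standard form: -5u_xx - 5.89u_xy + 90.947u_yy + 3.6926u_x = 0. A = -5, B = -5.89, C = 90.947. Discriminant B² - 4AC = 1853.6321. Since 1853.6321 > 0, hyperbolic.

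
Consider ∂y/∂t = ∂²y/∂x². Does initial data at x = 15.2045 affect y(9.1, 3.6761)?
Yes, for any finite x. The heat equation has infinite propagation speed, so all initial data affects all points at any t > 0.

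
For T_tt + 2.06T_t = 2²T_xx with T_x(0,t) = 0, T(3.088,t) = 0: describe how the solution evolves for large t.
T → 0. Damping (γ=2.06) dissipates energy; oscillations decay exponentially.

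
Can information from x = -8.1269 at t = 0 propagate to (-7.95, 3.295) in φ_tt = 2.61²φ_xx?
Yes. The domain of dependence is [-16.54995, 0.64995], and -8.1269 ∈ [-16.54995, 0.64995].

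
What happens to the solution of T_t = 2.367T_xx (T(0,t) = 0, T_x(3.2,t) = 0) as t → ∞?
T → 0. Heat escapes through the Dirichlet boundary.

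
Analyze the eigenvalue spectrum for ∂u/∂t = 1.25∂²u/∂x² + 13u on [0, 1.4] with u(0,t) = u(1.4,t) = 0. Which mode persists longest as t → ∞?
Eigenvalues: λₙ = 1.25n²π²/1.4² - 13.
First three modes:
  n=1: λ₁ = 1.25π²/1.4² - 13 ≈ -6.706
  n=2: λ₂ = 5π²/1.4² - 13 ≈ 12.178
  n=3: λ₃ = 11.25π²/1.4² - 13 ≈ 43.65
Since 1.25π²/1.4² ≈ 6.294 < 13, λ₁ < 0.
The n=1 mode grows fastest (−λₙ is largest for n=1) → dominates.
Asymptotic: u ~ c₁ sin(πx/1.4) e^{6.706t} (exponential growth at rate −λ₁ ≈ 6.706).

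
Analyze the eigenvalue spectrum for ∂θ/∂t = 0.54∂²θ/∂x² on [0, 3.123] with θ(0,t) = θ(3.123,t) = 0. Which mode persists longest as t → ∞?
Eigenvalues: λₙ = 0.54n²π²/3.123².
First three modes:
  n=1: λ₁ = 0.54π²/3.123² ≈ 0.546
  n=2: λ₂ = 2.16π²/3.123² ≈ 2.186 (4× faster decay)
  n=3: λ₃ = 4.86π²/3.123² ≈ 4.918 (9× faster decay)
As t → ∞, higher modes decay exponentially faster. The n=1 mode dominates: θ ~ c₁ sin(πx/3.123) e^{-λ₁t}.
Decay rate: λ₁ = 0.54π²/3.123² ≈ 0.546.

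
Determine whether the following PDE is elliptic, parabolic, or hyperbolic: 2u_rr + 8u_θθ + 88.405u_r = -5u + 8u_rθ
Rewriting in standard form: 2u_rr - 8u_rθ + 8u_θθ + 88.405u_r + 5u = 0. Coefficients: A = 2, B = -8, C = 8. B² - 4AC = 0, which is zero, so the equation is parabolic.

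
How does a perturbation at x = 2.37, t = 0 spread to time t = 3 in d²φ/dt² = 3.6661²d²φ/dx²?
Domain of influence: [-8.6283, 13.3683]. Data at x = 2.37 spreads outward at speed 3.6661.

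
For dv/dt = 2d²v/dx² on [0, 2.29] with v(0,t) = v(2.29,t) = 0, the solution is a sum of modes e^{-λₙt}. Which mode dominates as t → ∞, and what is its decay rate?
Eigenvalues: λₙ = 2n²π²/2.29².
First three modes:
  n=1: λ₁ = 2π²/2.29² ≈ 3.764
  n=2: λ₂ = 8π²/2.29² ≈ 15.056 (4× faster decay)
  n=3: λ₃ = 18π²/2.29² ≈ 33.877 (9× faster decay)
As t → ∞, higher modes decay exponentially faster. The n=1 mode dominates: v ~ c₁ sin(πx/2.29) e^{-λ₁t}.
Decay rate: λ₁ = 2π²/2.29² ≈ 3.764.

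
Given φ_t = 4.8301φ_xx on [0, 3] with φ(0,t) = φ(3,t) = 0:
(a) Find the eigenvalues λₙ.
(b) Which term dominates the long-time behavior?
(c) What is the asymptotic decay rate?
Eigenvalues: λₙ = 4.8301n²π²/3².
First three modes:
  n=1: λ₁ = 4.8301π²/3² ≈ 5.297
  n=2: λ₂ = 19.3204π²/3² ≈ 21.187 (4× faster decay)
  n=3: λ₃ = 43.4709π²/3² ≈ 47.671 (9× faster decay)
As t → ∞, higher modes decay exponentially faster. The n=1 mode dominates: φ ~ c₁ sin(πx/3) e^{-λ₁t}.
Decay rate: λ₁ = 4.8301π²/3² ≈ 5.297.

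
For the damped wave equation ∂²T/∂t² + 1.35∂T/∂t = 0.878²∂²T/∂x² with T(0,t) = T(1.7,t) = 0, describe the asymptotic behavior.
T → 0. Damping (γ=1.35) dissipates energy; oscillations decay exponentially.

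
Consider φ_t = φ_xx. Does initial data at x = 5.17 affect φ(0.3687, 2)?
Yes, for any finite x. The heat equation has infinite propagation speed, so all initial data affects all points at any t > 0.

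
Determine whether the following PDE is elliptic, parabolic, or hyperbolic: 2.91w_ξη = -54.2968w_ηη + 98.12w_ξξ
Rewriting in standard form: -98.12w_ξξ + 2.91w_ξη + 54.2968w_ηη = 0. Coefficients: A = -98.12, B = 2.91, C = 54.2968. B² - 4AC = 21318.876164, which is positive, so the equation is hyperbolic.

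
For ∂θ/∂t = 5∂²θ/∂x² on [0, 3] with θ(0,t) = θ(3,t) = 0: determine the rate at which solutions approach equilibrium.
Eigenvalues: λₙ = 5n²π²/3².
First three modes:
  n=1: λ₁ = 5π²/3² ≈ 5.483
  n=2: λ₂ = 20π²/3² ≈ 21.932 (4× faster decay)
  n=3: λ₃ = 45π²/3² ≈ 49.348 (9× faster decay)
As t → ∞, higher modes decay exponentially faster. The n=1 mode dominates: θ ~ c₁ sin(πx/3) e^{-λ₁t}.
Decay rate: λ₁ = 5π²/3² ≈ 5.483.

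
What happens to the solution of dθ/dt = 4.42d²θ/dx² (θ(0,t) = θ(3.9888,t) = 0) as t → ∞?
θ → 0. Heat diffuses out through both boundaries.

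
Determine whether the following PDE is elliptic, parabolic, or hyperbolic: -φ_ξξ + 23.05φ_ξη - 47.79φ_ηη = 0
Coefficients: A = -1, B = 23.05, C = -47.79. B² - 4AC = 340.1425, which is positive, so the equation is hyperbolic.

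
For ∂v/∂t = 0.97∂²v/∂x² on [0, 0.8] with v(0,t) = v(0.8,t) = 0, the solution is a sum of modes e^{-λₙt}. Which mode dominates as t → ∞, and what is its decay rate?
Eigenvalues: λₙ = 0.97n²π²/0.8².
First three modes:
  n=1: λ₁ = 0.97π²/0.8² ≈ 14.959
  n=2: λ₂ = 3.88π²/0.8² ≈ 59.834 (4× faster decay)
  n=3: λ₃ = 8.73π²/0.8² ≈ 134.628 (9× faster decay)
As t → ∞, higher modes decay exponentially faster. The n=1 mode dominates: v ~ c₁ sin(πx/0.8) e^{-λ₁t}.
Decay rate: λ₁ = 0.97π²/0.8² ≈ 14.959.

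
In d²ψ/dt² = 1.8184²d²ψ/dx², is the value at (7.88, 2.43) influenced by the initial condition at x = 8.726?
Yes. The domain of dependence is [3.461288, 12.298712], and 8.726 ∈ [3.461288, 12.298712].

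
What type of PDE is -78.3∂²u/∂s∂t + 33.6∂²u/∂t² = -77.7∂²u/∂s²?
Rewriting in standard form: 77.7∂²u/∂s² - 78.3∂²u/∂s∂t + 33.6∂²u/∂t² = 0. With A = 77.7, B = -78.3, C = 33.6, the discriminant is -4311.99. This is an elliptic PDE.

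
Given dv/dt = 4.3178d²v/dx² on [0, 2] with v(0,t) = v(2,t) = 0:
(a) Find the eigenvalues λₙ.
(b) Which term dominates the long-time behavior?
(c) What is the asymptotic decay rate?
Eigenvalues: λₙ = 4.3178n²π²/2².
First three modes:
  n=1: λ₁ = 4.3178π²/2² ≈ 10.654
  n=2: λ₂ = 17.2712π²/2² ≈ 42.615 (4× faster decay)
  n=3: λ₃ = 38.8602π²/2² ≈ 95.884 (9× faster decay)
As t → ∞, higher modes decay exponentially faster. The n=1 mode dominates: v ~ c₁ sin(πx/2) e^{-λ₁t}.
Decay rate: λ₁ = 4.3178π²/2² ≈ 10.654.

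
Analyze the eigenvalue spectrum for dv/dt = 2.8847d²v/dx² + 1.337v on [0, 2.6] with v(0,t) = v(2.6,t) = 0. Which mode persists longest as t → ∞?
Eigenvalues: λₙ = 2.8847n²π²/2.6² - 1.337.
First three modes:
  n=1: λ₁ = 2.8847π²/2.6² - 1.337 ≈ 2.875
  n=2: λ₂ = 11.5388π²/2.6² - 1.337 ≈ 15.51
  n=3: λ₃ = 25.9623π²/2.6² - 1.337 ≈ 36.568
Since 2.8847π²/2.6² ≈ 4.212 > 1.337, all λₙ > 0.
The n=1 mode decays slowest → dominates as t → ∞.
Asymptotic: v ~ c₁ sin(πx/2.6) e^{-λ₁t} with decay rate λ₁ ≈ 2.875.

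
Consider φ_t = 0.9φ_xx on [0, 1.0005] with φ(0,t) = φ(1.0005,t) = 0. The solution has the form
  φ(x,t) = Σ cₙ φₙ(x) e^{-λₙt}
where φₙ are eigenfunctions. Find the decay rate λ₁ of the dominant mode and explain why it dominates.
Eigenvalues: λₙ = 0.9n²π²/1.0005².
First three modes:
  n=1: λ₁ = 0.9π²/1.0005² ≈ 8.874
  n=2: λ₂ = 3.6π²/1.0005² ≈ 35.495 (4× faster decay)
  n=3: λ₃ = 8.1π²/1.0005² ≈ 79.864 (9× faster decay)
As t → ∞, higher modes decay exponentially faster. The n=1 mode dominates: φ ~ c₁ sin(πx/1.0005) e^{-λ₁t}.
Decay rate: λ₁ = 0.9π²/1.0005² ≈ 8.874.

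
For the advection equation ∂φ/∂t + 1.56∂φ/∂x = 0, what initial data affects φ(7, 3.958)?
A single point: x = 0.82552. The characteristic through (7, 3.958) is x - 1.56t = const, so x = 7 - 1.56·3.958 = 0.82552.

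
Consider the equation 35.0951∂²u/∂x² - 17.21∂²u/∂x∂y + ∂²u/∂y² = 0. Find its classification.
Hyperbolic. (A = 35.0951, B = -17.21, C = 1 gives B² - 4AC = 155.8037.)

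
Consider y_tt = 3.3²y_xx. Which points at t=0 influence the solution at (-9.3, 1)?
Domain of dependence: [-12.6, -6]. Signals travel at speed 3.3, so data within |x - -9.3| ≤ 3.3·1 = 3.3 can reach the point.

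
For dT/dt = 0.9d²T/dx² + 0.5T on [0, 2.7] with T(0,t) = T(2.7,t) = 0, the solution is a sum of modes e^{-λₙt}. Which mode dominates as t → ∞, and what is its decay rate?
Eigenvalues: λₙ = 0.9n²π²/2.7² - 0.5.
First three modes:
  n=1: λ₁ = 0.9π²/2.7² - 0.5 ≈ 0.718
  n=2: λ₂ = 3.6π²/2.7² - 0.5 ≈ 4.374
  n=3: λ₃ = 8.1π²/2.7² - 0.5 ≈ 10.466
Since 0.9π²/2.7² ≈ 1.218 > 0.5, all λₙ > 0.
The n=1 mode decays slowest → dominates as t → ∞.
Asymptotic: T ~ c₁ sin(πx/2.7) e^{-λ₁t} with decay rate λ₁ ≈ 0.718.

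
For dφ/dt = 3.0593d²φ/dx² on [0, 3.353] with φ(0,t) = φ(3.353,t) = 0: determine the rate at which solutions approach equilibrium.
Eigenvalues: λₙ = 3.0593n²π²/3.353².
First three modes:
  n=1: λ₁ = 3.0593π²/3.353² ≈ 2.686
  n=2: λ₂ = 12.2372π²/3.353² ≈ 10.743 (4× faster decay)
  n=3: λ₃ = 27.5337π²/3.353² ≈ 24.171 (9× faster decay)
As t → ∞, higher modes decay exponentially faster. The n=1 mode dominates: φ ~ c₁ sin(πx/3.353) e^{-λ₁t}.
Decay rate: λ₁ = 3.0593π²/3.353² ≈ 2.686.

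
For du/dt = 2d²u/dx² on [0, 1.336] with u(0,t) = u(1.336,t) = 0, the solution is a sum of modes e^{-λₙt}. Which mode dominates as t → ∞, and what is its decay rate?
Eigenvalues: λₙ = 2n²π²/1.336².
First three modes:
  n=1: λ₁ = 2π²/1.336² ≈ 11.059
  n=2: λ₂ = 8π²/1.336² ≈ 44.236 (4× faster decay)
  n=3: λ₃ = 18π²/1.336² ≈ 99.531 (9× faster decay)
As t → ∞, higher modes decay exponentially faster. The n=1 mode dominates: u ~ c₁ sin(πx/1.336) e^{-λ₁t}.
Decay rate: λ₁ = 2π²/1.336² ≈ 11.059.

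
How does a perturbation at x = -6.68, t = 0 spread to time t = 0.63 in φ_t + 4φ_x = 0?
At x = -4.16. The characteristic carries data from (-6.68, 0) to (-4.16, 0.63).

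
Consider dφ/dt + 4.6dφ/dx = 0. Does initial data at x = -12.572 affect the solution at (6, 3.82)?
No. Only data at x = -11.572 affects (6, 3.82). Advection has one-way propagation along characteristics.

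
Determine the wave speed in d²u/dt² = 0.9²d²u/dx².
Speed = 0.9. Information travels along characteristics x = x₀ ± 0.9t.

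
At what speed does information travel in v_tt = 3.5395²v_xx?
Speed = 3.5395. Information travels along characteristics x = x₀ ± 3.5395t.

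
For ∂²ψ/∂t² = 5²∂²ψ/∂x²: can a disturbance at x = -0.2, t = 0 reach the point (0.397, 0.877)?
Yes. The domain of dependence is [-3.988, 4.782], and -0.2 ∈ [-3.988, 4.782].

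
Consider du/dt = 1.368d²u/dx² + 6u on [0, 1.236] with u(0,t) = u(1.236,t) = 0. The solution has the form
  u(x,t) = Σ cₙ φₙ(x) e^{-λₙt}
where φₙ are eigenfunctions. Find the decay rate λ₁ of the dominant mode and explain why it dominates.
Eigenvalues: λₙ = 1.368n²π²/1.236² - 6.
First three modes:
  n=1: λ₁ = 1.368π²/1.236² - 6 ≈ 2.838
  n=2: λ₂ = 5.472π²/1.236² - 6 ≈ 29.352
  n=3: λ₃ = 12.312π²/1.236² - 6 ≈ 73.541
Since 1.368π²/1.236² ≈ 8.838 > 6, all λₙ > 0.
The n=1 mode decays slowest → dominates as t → ∞.
Asymptotic: u ~ c₁ sin(πx/1.236) e^{-λ₁t} with decay rate λ₁ ≈ 2.838.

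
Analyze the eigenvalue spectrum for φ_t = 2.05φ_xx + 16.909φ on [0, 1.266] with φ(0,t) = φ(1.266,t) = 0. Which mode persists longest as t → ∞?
Eigenvalues: λₙ = 2.05n²π²/1.266² - 16.909.
First three modes:
  n=1: λ₁ = 2.05π²/1.266² - 16.909 ≈ -4.285
  n=2: λ₂ = 8.2π²/1.266² - 16.909 ≈ 33.586
  n=3: λ₃ = 18.45π²/1.266² - 16.909 ≈ 96.704
Since 2.05π²/1.266² ≈ 12.624 < 16.909, λ₁ < 0.
The n=1 mode grows fastest (−λₙ is largest for n=1) → dominates.
Asymptotic: φ ~ c₁ sin(πx/1.266) e^{4.285t} (exponential growth at rate −λ₁ ≈ 4.285).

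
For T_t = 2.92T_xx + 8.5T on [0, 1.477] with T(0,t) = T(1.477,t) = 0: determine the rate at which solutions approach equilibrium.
Eigenvalues: λₙ = 2.92n²π²/1.477² - 8.5.
First three modes:
  n=1: λ₁ = 2.92π²/1.477² - 8.5 ≈ 4.711
  n=2: λ₂ = 11.68π²/1.477² - 8.5 ≈ 44.342
  n=3: λ₃ = 26.28π²/1.477² - 8.5 ≈ 110.395
Since 2.92π²/1.477² ≈ 13.211 > 8.5, all λₙ > 0.
The n=1 mode decays slowest → dominates as t → ∞.
Asymptotic: T ~ c₁ sin(πx/1.477) e^{-λ₁t} with decay rate λ₁ ≈ 4.711.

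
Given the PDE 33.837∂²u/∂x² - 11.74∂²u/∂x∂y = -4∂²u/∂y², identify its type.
Rewriting in standard form: 33.837∂²u/∂x² - 11.74∂²u/∂x∂y + 4∂²u/∂y² = 0. The second-order coefficients are A = 33.837, B = -11.74, C = 4. Since B² - 4AC = -403.5644 < 0, this is an elliptic PDE.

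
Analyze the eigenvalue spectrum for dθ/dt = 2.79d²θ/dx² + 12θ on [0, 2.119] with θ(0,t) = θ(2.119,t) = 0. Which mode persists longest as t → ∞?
Eigenvalues: λₙ = 2.79n²π²/2.119² - 12.
First three modes:
  n=1: λ₁ = 2.79π²/2.119² - 12 ≈ -5.867
  n=2: λ₂ = 11.16π²/2.119² - 12 ≈ 12.53
  n=3: λ₃ = 25.11π²/2.119² - 12 ≈ 43.193
Since 2.79π²/2.119² ≈ 6.133 < 12, λ₁ < 0.
The n=1 mode grows fastest (−λₙ is largest for n=1) → dominates.
Asymptotic: θ ~ c₁ sin(πx/2.119) e^{5.867t} (exponential growth at rate −λ₁ ≈ 5.867).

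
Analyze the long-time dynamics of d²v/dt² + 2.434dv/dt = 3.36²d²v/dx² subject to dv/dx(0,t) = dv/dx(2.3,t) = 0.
Long-time behavior: v → constant (steady state). Damping (γ=2.434) dissipates the nonconstant modes; with Neumann BCs the spatial average obeys M''+γM'=0 and tends to a finite limit.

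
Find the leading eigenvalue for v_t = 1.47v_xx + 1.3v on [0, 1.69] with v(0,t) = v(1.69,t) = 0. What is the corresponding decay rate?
Eigenvalues: λₙ = 1.47n²π²/1.69² - 1.3.
First three modes:
  n=1: λ₁ = 1.47π²/1.69² - 1.3 ≈ 3.78
  n=2: λ₂ = 5.88π²/1.69² - 1.3 ≈ 19.019
  n=3: λ₃ = 13.23π²/1.69² - 1.3 ≈ 44.418
Since 1.47π²/1.69² ≈ 5.08 > 1.3, all λₙ > 0.
The n=1 mode decays slowest → dominates as t → ∞.
Asymptotic: v ~ c₁ sin(πx/1.69) e^{-λ₁t} with decay rate λ₁ ≈ 3.78.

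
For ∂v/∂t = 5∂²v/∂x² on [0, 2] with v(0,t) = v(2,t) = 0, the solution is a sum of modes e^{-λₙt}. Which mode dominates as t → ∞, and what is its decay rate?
Eigenvalues: λₙ = 5n²π²/2².
First three modes:
  n=1: λ₁ = 5π²/2² ≈ 12.337
  n=2: λ₂ = 20π²/2² ≈ 49.348 (4× faster decay)
  n=3: λ₃ = 45π²/2² ≈ 111.033 (9× faster decay)
As t → ∞, higher modes decay exponentially faster. The n=1 mode dominates: v ~ c₁ sin(πx/2) e^{-λ₁t}.
Decay rate: λ₁ = 5π²/2² ≈ 12.337.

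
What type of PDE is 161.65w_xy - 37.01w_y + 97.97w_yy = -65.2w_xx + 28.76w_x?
Rewriting in standard form: 65.2w_xx + 161.65w_xy + 97.97w_yy - 28.76w_x - 37.01w_y = 0. With A = 65.2, B = 161.65, C = 97.97, the discriminant is 580.1465. This is a hyperbolic PDE.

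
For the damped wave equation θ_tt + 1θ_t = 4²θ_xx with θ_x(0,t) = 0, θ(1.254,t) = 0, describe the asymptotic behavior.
θ → 0. Damping (γ=1) dissipates energy; oscillations decay exponentially.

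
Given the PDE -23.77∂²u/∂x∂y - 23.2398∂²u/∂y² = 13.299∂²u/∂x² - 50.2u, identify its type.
Rewriting in standard form: -13.299∂²u/∂x² - 23.77∂²u/∂x∂y - 23.2398∂²u/∂y² + 50.2u = 0. The second-order coefficients are A = -13.299, B = -23.77, C = -23.2398. Since B² - 4AC = -671.2515008 < 0, this is an elliptic PDE.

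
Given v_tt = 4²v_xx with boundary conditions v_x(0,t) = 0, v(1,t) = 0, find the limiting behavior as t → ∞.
v oscillates (no decay). Energy is conserved; the solution oscillates indefinitely as standing waves.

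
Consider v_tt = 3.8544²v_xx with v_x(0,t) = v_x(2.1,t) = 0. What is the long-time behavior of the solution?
As t → ∞, v oscillates about a mean that drifts linearly in t (generically unbounded; no decay). There is no damping, so the nonconstant modes persist as standing waves (energy conserved, no decay). But with Neumann conditions at both ends the constant mode has eigenvalue 0: the spatial mean M(t) of v satisfies M'' = 0, so M(t) = M(0) + M'(0)·t. Unless the initial velocity has zero mean (∫v_t(x,0)dx = 0), the solution grows linearly in t (unbounded, though not exponentially); if it does have zero mean, the solution stays bounded and simply oscillates.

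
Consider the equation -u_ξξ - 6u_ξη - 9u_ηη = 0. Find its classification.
Parabolic. (A = -1, B = -6, C = -9 gives B² - 4AC = 0.)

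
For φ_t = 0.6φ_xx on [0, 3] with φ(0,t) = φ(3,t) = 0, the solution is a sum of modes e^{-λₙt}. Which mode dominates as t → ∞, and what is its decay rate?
Eigenvalues: λₙ = 0.6n²π²/3².
First three modes:
  n=1: λ₁ = 0.6π²/3² ≈ 0.658
  n=2: λ₂ = 2.4π²/3² ≈ 2.632 (4× faster decay)
  n=3: λ₃ = 5.4π²/3² ≈ 5.922 (9× faster decay)
As t → ∞, higher modes decay exponentially faster. The n=1 mode dominates: φ ~ c₁ sin(πx/3) e^{-λ₁t}.
Decay rate: λ₁ = 0.6π²/3² ≈ 0.658.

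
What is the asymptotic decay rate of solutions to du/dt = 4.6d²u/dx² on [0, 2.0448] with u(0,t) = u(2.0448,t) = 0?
Eigenvalues: λₙ = 4.6n²π²/2.0448².
First three modes:
  n=1: λ₁ = 4.6π²/2.0448² ≈ 10.858
  n=2: λ₂ = 18.4π²/2.0448² ≈ 43.433 (4× faster decay)
  n=3: λ₃ = 41.4π²/2.0448² ≈ 97.723 (9× faster decay)
As t → ∞, higher modes decay exponentially faster. The n=1 mode dominates: u ~ c₁ sin(πx/2.0448) e^{-λ₁t}.
Decay rate: λ₁ = 4.6π²/2.0448² ≈ 10.858.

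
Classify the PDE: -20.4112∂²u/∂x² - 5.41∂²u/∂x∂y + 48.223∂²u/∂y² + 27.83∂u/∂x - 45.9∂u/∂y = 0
A = -20.4112, B = -5.41, C = 48.223. Discriminant B² - 4AC = 3966.4252904. Since 3966.4252904 > 0, hyperbolic.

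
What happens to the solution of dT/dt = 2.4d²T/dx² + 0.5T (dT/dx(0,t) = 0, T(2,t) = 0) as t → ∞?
T → 0. Diffusion dominates reaction (r=0.5 < κπ²/(4L²)≈1.48); solution decays.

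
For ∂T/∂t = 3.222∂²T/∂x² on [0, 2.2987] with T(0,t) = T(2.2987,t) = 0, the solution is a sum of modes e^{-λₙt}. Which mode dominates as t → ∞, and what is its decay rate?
Eigenvalues: λₙ = 3.222n²π²/2.2987².
First three modes:
  n=1: λ₁ = 3.222π²/2.2987² ≈ 6.018
  n=2: λ₂ = 12.888π²/2.2987² ≈ 24.072 (4× faster decay)
  n=3: λ₃ = 28.998π²/2.2987² ≈ 54.163 (9× faster decay)
As t → ∞, higher modes decay exponentially faster. The n=1 mode dominates: T ~ c₁ sin(πx/2.2987) e^{-λ₁t}.
Decay rate: λ₁ = 3.222π²/2.2987² ≈ 6.018.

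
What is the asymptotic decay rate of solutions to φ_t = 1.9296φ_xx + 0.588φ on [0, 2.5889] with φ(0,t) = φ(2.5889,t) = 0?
Eigenvalues: λₙ = 1.9296n²π²/2.5889² - 0.588.
First three modes:
  n=1: λ₁ = 1.9296π²/2.5889² - 0.588 ≈ 2.253
  n=2: λ₂ = 7.7184π²/2.5889² - 0.588 ≈ 10.778
  n=3: λ₃ = 17.3664π²/2.5889² - 0.588 ≈ 24.985
Since 1.9296π²/2.5889² ≈ 2.841 > 0.588, all λₙ > 0.
The n=1 mode decays slowest → dominates as t → ∞.
Asymptotic: φ ~ c₁ sin(πx/2.5889) e^{-λ₁t} with decay rate λ₁ ≈ 2.253.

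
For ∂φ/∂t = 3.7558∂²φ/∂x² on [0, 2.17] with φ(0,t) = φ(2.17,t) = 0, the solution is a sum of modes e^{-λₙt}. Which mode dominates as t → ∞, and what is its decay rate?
Eigenvalues: λₙ = 3.7558n²π²/2.17².
First three modes:
  n=1: λ₁ = 3.7558π²/2.17² ≈ 7.872
  n=2: λ₂ = 15.0232π²/2.17² ≈ 31.488 (4× faster decay)
  n=3: λ₃ = 33.8022π²/2.17² ≈ 70.848 (9× faster decay)
As t → ∞, higher modes decay exponentially faster. The n=1 mode dominates: φ ~ c₁ sin(πx/2.17) e^{-λ₁t}.
Decay rate: λ₁ = 3.7558π²/2.17² ≈ 7.872.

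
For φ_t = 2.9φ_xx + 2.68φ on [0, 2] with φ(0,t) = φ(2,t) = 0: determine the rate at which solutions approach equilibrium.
Eigenvalues: λₙ = 2.9n²π²/2² - 2.68.
First three modes:
  n=1: λ₁ = 2.9π²/2² - 2.68 ≈ 4.475
  n=2: λ₂ = 11.6π²/2² - 2.68 ≈ 25.942
  n=3: λ₃ = 26.1π²/2² - 2.68 ≈ 61.719
Since 2.9π²/2² ≈ 7.155 > 2.68, all λₙ > 0.
The n=1 mode decays slowest → dominates as t → ∞.
Asymptotic: φ ~ c₁ sin(πx/2) e^{-λ₁t} with decay rate λ₁ ≈ 4.475.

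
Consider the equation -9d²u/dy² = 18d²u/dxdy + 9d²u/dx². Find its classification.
Rewriting in standard form: -9d²u/dx² - 18d²u/dxdy - 9d²u/dy² = 0. Parabolic. (A = -9, B = -18, C = -9 gives B² - 4AC = 0.)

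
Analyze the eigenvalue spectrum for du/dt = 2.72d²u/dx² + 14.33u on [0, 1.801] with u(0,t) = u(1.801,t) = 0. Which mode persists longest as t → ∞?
Eigenvalues: λₙ = 2.72n²π²/1.801² - 14.33.
First three modes:
  n=1: λ₁ = 2.72π²/1.801² - 14.33 ≈ -6.054
  n=2: λ₂ = 10.88π²/1.801² - 14.33 ≈ 18.776
  n=3: λ₃ = 24.48π²/1.801² - 14.33 ≈ 60.158
Since 2.72π²/1.801² ≈ 8.276 < 14.33, λ₁ < 0.
The n=1 mode grows fastest (−λₙ is largest for n=1) → dominates.
Asymptotic: u ~ c₁ sin(πx/1.801) e^{6.054t} (exponential growth at rate −λ₁ ≈ 6.054).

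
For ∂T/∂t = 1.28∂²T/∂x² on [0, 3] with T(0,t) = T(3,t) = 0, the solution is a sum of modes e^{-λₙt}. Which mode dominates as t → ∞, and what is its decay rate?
Eigenvalues: λₙ = 1.28n²π²/3².
First three modes:
  n=1: λ₁ = 1.28π²/3² ≈ 1.404
  n=2: λ₂ = 5.12π²/3² ≈ 5.615 (4× faster decay)
  n=3: λ₃ = 11.52π²/3² ≈ 12.633 (9× faster decay)
As t → ∞, higher modes decay exponentially faster. The n=1 mode dominates: T ~ c₁ sin(πx/3) e^{-λ₁t}.
Decay rate: λ₁ = 1.28π²/3² ≈ 1.404.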